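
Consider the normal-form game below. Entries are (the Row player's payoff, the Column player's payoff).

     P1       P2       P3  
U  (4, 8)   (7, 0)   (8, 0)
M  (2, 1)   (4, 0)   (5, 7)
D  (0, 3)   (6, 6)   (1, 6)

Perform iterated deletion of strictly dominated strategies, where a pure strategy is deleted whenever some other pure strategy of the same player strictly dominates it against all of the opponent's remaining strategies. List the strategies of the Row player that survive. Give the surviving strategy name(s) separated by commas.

U

For the Row player, U strictly dominates M on the remaining columns (P1: 4>2, P2: 7>4, P3: 8>5); eliminate M.
For the Row player, U strictly dominates D on the remaining columns (P1: 4>0, P2: 7>6, P3: 8>1); eliminate D.
For the Column player, P1 strictly dominates P2 on the remaining rows (U: 8>0); eliminate P2.
Column P3 is eliminated: P1 beats it against every remaining row (U: 8>0).
Among the remaining strategies, none is strictly dominated by another pure strategy of the same player, so the elimination stops.
Surviving strategies — the Row player: {U}; the Column player: {P1}.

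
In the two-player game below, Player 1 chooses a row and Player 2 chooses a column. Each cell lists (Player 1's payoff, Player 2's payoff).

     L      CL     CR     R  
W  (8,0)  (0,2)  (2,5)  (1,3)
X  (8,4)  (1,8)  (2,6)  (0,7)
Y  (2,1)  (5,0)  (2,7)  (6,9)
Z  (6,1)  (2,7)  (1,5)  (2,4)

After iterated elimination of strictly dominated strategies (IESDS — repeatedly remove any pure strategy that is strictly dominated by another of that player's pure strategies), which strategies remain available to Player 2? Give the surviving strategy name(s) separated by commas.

Player 2's strategy L is strictly dominated by CR (W: 5>0, X: 6>4, Y: 7>1, Z: 5>1) and is removed.
For Player 1, Y strictly dominates Z on the remaining columns (CL: 5>2, CR: 2>1, R: 6>2); eliminate Z.
Among the remaining strategies, none is strictly dominated by another pure strategy of the same player, so the elimination stops.
Surviving strategies — Player 1: {W, X, Y}; Player 2: {CL, CR, R}.

CL, CR, R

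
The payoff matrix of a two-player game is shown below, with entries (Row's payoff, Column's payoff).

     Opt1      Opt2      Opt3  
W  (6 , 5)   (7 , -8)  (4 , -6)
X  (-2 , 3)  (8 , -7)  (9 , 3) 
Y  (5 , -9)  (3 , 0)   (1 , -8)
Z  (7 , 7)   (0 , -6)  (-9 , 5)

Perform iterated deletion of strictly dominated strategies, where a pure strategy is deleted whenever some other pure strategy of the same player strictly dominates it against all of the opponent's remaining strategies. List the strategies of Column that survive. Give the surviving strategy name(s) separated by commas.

Row's strategy Y is strictly dominated by W (Opt1: 6>5, Opt2: 7>3, Opt3: 4>1) and is removed.
Column Opt2 is eliminated: Opt1 beats it against every remaining row (W: 5>-8, X: 3>-7, Z: 7>-6).
Among the remaining strategies, none is strictly dominated by another pure strategy of the same player, so the elimination stops.
Surviving strategies — Row: {W, X, Z}; Column: {Opt1, Opt3}.

Opt1, Opt3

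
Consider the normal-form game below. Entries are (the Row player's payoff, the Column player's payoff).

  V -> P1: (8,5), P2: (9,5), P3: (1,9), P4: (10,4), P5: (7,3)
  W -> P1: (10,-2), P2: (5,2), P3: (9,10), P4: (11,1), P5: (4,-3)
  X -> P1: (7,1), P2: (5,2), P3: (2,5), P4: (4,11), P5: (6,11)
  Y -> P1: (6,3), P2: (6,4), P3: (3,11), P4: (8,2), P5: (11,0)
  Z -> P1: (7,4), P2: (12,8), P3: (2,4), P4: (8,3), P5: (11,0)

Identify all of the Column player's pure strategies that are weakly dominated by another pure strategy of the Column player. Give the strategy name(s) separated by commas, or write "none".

P1, P5

P2 weakly dominates P1 — V: 5=5, W: 2>-2, X: 2>1, Y: 4>3, Z: 8>4.
P2 is not dominated — it holds its own against P1 at W (2>-2); P3 at Z (8>4); P4 at V (5>4); P5 at V (5>3).
P3 is not dominated — it holds its own against P1 at V (9>5); P2 at V (9>5); P4 at V (9>4); P5 at V (9>3).
P4: no other strategy beats it everywhere (P1 at W (1>-2); P2 at X (11>2); P3 at X (11>5); P5 at V (4>3)).
P5 is weakly dominated by P4 (V: 4>3, W: 1>-3, X: 11=11, Y: 2>0, Z: 3>0).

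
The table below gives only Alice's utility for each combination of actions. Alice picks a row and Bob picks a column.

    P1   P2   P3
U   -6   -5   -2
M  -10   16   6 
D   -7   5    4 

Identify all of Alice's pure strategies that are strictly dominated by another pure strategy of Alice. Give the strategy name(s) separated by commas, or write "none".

Nothing dominates U: M at P1 (-6>-10); D at P1 (-6>-7).
M: no other strategy beats it everywhere (U at P2 (16>-5); D at P2 (16>5)).
D: no other strategy beats it everywhere (U at P2 (5>-5); M at P1 (-7>-10)).

none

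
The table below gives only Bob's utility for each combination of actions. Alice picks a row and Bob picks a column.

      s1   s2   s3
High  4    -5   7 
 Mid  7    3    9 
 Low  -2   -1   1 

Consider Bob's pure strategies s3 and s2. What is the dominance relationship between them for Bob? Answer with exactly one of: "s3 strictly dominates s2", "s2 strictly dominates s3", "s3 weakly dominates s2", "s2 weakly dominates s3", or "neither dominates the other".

Compare s3 to s2 across every action of Alice: High: 7>-5, Mid: 9>3, Low: 1>-1.
Every comparison favours s3, so s3 strictly dominates s2.

s3 strictly dominates s2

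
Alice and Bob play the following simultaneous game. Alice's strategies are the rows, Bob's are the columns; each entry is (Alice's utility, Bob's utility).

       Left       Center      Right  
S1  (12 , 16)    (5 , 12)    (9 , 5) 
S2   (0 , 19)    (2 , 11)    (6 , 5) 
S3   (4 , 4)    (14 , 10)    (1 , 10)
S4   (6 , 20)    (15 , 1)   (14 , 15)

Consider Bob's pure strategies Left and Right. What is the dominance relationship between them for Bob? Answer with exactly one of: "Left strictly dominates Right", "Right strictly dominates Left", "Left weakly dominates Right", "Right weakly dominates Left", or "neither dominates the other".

neither dominates the other

Compare Left to Right across each opponent action: S1: 16>5, S2: 19>5, S3: 4<10, S4: 20>15.
Left does better at S1, S2, S4 but worse at S3; neither strategy dominates the other.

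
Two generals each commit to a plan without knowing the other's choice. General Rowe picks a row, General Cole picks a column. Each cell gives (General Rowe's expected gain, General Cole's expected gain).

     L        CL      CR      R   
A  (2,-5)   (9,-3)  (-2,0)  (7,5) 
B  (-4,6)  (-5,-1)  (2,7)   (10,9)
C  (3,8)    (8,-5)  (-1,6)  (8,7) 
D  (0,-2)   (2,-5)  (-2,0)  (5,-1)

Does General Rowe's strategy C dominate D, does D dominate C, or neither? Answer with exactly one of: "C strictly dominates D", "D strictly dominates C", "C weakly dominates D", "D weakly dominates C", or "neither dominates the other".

C strictly dominates D

Compare C to D across each opponent action: L: 3>0, CL: 8>2, CR: -1>-2, R: 8>5.
Every comparison favours C, so C strictly dominates D.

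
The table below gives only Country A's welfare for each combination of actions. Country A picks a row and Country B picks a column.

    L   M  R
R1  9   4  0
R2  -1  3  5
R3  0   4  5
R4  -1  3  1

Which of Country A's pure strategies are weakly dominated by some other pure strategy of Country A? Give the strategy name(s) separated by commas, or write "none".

R1: no other strategy beats it everywhere (R2 at L (9>-1); R3 at L (9>0); R4 at L (9>-1)).
R2 is weakly dominated by R3 (L: 0>-1, M: 4>3, R: 5=5).
R3: no other strategy beats it everywhere (R1 at R (5>0); R2 at L (0>-1); R4 at L (0>-1)).
R4: dominated, since R2 does at least as well everywhere (L: -1=-1, M: 3=3, R: 5>1).

R2, R4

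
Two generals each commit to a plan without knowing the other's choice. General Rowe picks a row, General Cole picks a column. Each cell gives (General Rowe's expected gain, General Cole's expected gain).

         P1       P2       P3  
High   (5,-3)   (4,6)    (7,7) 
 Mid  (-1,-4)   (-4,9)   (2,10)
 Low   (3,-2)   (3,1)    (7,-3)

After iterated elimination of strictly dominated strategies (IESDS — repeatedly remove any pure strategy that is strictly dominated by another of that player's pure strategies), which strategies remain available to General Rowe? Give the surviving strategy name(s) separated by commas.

High, Low

For General Rowe, High strictly dominates Mid on the remaining columns (P1: 5>-1, P2: 4>-4, P3: 7>2); eliminate Mid.
General Cole's strategy P1 is strictly dominated by P2 (High: 6>-3, Low: 1>-2) and is removed.
Among the remaining strategies, none is strictly dominated by another pure strategy of the same player, so the elimination stops.
Surviving strategies — General Rowe: {High, Low}; General Cole: {P2, P3}.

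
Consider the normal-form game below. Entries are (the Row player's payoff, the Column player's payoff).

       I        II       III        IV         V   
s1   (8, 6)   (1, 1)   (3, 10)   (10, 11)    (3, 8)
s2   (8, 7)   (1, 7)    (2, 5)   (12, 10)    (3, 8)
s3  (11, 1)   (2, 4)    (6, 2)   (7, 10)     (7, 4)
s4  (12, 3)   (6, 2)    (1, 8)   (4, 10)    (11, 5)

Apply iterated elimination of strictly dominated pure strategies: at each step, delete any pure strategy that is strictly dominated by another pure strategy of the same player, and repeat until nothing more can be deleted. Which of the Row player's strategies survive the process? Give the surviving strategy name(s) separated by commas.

Column I is eliminated: IV beats it against every remaining row (s1: 11>6, s2: 10>7, s3: 10>1, s4: 10>3).
For the Column player, IV strictly dominates II on the remaining rows (s1: 11>1, s2: 10>7, s3: 10>4, s4: 10>2); eliminate II.
The Column player's strategy III is strictly dominated by IV (s1: 11>10, s2: 10>5, s3: 10>2, s4: 10>8) and is removed.
Column V is eliminated: IV beats it against every remaining row (s1: 11>8, s2: 10>8, s3: 10>4, s4: 10>5).
Row s1 is eliminated: s2 beats it against every remaining column (IV: 12>10).
The Row player's strategy s3 is strictly dominated by s2 (IV: 12>7) and is removed.
Row s4 is eliminated: s2 beats it against every remaining column (IV: 12>4).
Among the remaining strategies, none is strictly dominated by another pure strategy of the same player, so the elimination stops.
Surviving strategies — the Row player: {s2}; the Column player: {IV}.

s2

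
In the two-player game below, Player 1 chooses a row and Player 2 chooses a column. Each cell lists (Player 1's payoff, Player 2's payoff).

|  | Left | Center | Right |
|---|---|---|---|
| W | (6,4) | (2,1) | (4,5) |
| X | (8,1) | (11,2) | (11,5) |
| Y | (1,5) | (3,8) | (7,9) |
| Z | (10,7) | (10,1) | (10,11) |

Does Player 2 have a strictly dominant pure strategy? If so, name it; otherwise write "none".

Right vs Left: W: 5>4, X: 5>1, Y: 9>5, Z: 11>7.
Right vs Center: W: 5>1, X: 5>2, Y: 9>8, Z: 11>1.
Right strictly beats every other strategy against every opponent action, so it is strictly dominant.

Right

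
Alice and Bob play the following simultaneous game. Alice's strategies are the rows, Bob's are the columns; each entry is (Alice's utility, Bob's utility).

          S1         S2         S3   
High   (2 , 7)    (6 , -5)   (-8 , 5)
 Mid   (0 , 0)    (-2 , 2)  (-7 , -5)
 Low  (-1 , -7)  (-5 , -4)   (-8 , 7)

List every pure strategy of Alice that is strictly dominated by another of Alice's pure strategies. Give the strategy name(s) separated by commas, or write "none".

Nothing dominates High: Mid at S1 (2>0); Low at S1 (2>-1).
Mid: no other strategy beats it everywhere (High at S3 (-7>-8); Low at S1 (0>-1)).
Mid strictly dominates Low — S1: 0>-1, S2: -2>-5, S3: -7>-8.

Low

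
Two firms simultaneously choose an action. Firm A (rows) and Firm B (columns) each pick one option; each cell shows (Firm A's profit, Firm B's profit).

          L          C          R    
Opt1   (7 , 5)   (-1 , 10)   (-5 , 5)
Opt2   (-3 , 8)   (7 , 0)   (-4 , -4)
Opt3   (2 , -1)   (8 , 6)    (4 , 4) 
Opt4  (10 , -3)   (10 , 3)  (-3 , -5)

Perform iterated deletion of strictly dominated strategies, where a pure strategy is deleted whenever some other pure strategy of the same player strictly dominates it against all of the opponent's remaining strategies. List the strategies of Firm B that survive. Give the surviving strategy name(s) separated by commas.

Firm A's strategy Opt1 is strictly dominated by Opt4 (L: 10>7, C: 10>-1, R: -3>-5) and is removed.
Row Opt2 is eliminated: Opt3 beats it against every remaining column (L: 2>-3, C: 8>7, R: 4>-4).
Firm B's strategy L is strictly dominated by C (Opt3: 6>-1, Opt4: 3>-3) and is removed.
Firm B's strategy R is strictly dominated by C (Opt3: 6>4, Opt4: 3>-5) and is removed.
For Firm A, Opt4 strictly dominates Opt3 on the remaining columns (C: 10>8); eliminate Opt3.
Among the remaining strategies, none is strictly dominated by another pure strategy of the same player, so the elimination stops.
Surviving strategies — Firm A: {Opt4}; Firm B: {C}.

C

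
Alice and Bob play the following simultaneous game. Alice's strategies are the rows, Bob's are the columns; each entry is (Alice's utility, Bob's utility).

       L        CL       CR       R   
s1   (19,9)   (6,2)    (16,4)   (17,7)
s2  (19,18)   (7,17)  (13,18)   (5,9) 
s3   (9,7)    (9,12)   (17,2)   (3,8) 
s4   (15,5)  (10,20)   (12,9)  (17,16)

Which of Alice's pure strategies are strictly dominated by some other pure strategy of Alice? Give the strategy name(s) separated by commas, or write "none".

s1: no other strategy beats it everywhere (s2 at L (19=19); s3 at L (19>9); s4 at L (19>15)).
s2 is not dominated — it holds its own against s1 at L (19=19); s3 at L (19>9); s4 at L (19>15).
s3 is not dominated — it holds its own against s1 at CL (9>6); s2 at CL (9>7); s4 at CR (17>12).
Nothing dominates s4: s1 at CL (10>6); s2 at CL (10>7); s3 at L (15>9).

none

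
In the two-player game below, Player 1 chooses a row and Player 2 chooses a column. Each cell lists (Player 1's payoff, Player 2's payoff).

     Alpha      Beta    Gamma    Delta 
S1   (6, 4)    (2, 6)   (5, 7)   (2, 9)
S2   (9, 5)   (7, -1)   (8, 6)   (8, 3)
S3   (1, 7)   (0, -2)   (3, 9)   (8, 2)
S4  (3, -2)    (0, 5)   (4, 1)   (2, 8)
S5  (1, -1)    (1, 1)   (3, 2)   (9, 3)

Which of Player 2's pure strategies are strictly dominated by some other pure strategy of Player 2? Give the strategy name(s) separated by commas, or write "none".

Alpha is strictly dominated by Gamma (S1: 7>4, S2: 6>5, S3: 9>7, S4: 1>-2, S5: 2>-1).
Beta: dominated, since Delta does at least as well everywhere (S1: 9>6, S2: 3>-1, S3: 2>-2, S4: 8>5, S5: 3>1).
Gamma: no other strategy beats it everywhere (Alpha at S1 (7>4); Beta at S1 (7>6); Delta at S2 (6>3)).
Nothing dominates Delta: Alpha at S1 (9>4); Beta at S1 (9>6); Gamma at S1 (9>7).

Alpha, Beta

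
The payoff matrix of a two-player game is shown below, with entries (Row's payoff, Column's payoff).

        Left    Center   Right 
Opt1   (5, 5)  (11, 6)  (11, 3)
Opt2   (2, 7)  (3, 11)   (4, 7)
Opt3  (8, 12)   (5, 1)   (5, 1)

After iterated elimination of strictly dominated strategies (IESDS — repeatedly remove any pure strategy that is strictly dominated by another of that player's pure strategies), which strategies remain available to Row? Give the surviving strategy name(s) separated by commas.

Opt1, Opt3

Row's strategy Opt2 is strictly dominated by Opt1 (Left: 5>2, Center: 11>3, Right: 11>4) and is removed.
Column's strategy Right is strictly dominated by Left (Opt1: 5>3, Opt3: 12>1) and is removed.
Among the remaining strategies, none is strictly dominated by another pure strategy of the same player, so the elimination stops.
Surviving strategies — Row: {Opt1, Opt3}; Column: {Left, Center}.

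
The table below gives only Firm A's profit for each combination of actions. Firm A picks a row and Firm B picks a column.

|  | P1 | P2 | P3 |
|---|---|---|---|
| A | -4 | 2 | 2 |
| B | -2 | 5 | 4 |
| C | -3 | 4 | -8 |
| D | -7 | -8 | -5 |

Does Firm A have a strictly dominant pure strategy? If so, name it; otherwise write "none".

B

B vs A: P1: -2>-4, P2: 5>2, P3: 4>2.
B vs C: P1: -2>-3, P2: 5>4, P3: 4>-8.
B vs D: P1: -2>-7, P2: 5>-8, P3: 4>-5.
B strictly beats every other strategy against every opponent action, so it is strictly dominant.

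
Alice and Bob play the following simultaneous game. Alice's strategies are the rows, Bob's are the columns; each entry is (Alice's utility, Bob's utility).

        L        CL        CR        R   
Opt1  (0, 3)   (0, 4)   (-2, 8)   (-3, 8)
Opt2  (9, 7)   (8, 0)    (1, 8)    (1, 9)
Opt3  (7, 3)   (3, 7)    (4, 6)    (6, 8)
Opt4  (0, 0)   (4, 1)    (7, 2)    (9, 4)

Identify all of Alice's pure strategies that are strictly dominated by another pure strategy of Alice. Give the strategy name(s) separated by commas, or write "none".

Opt1

Opt1 is strictly dominated by Opt2 (L: 9>0, CL: 8>0, CR: 1>-2, R: 1>-3).
Opt2 is not dominated — it holds its own against Opt1 at L (9>0); Opt3 at L (9>7); Opt4 at L (9>0).
Opt3 is not dominated — it holds its own against Opt1 at L (7>0); Opt2 at CR (4>1); Opt4 at L (7>0).
Opt4 is not dominated — it holds its own against Opt1 at L (0=0); Opt2 at CR (7>1); Opt3 at CL (4>3).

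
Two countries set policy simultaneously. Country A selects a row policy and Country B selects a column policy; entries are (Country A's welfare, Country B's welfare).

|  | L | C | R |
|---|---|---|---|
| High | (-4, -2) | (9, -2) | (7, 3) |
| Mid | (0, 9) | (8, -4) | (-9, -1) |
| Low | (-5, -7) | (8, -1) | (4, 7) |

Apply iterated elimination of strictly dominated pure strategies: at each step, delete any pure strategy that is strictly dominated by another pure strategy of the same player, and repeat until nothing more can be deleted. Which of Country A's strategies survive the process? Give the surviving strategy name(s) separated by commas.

High, Mid

Country A's strategy Low is strictly dominated by High (L: -4>-5, C: 9>8, R: 7>4) and is removed.
For Country B, R strictly dominates C on the remaining rows (High: 3>-2, Mid: -1>-4); eliminate C.
Among the remaining strategies, none is strictly dominated by another pure strategy of the same player, so the elimination stops.
Surviving strategies — Country A: {High, Mid}; Country B: {L, R}.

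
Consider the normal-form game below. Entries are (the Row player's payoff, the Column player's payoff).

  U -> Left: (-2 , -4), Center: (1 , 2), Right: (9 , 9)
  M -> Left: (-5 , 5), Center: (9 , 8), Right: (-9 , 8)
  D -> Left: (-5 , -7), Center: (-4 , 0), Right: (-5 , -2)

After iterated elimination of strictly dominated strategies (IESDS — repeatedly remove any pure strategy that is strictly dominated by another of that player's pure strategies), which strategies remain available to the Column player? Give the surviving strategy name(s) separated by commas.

Center, Right

For the Row player, U strictly dominates D on the remaining columns (Left: -2>-5, Center: 1>-4, Right: 9>-5); eliminate D.
The Column player's strategy Left is strictly dominated by Center (U: 2>-4, M: 8>5) and is removed.
Among the remaining strategies, none is strictly dominated by another pure strategy of the same player, so the elimination stops.
Surviving strategies — the Row player: {U, M}; the Column player: {Center, Right}.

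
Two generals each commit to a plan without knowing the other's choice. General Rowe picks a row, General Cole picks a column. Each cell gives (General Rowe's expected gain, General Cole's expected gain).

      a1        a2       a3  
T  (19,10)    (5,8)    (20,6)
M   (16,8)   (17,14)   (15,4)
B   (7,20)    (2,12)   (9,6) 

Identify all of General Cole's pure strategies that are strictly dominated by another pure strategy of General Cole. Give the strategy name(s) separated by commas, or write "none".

a1: no other strategy beats it everywhere (a2 at T (10>8); a3 at T (10>6)).
a2 is not dominated — it holds its own against a1 at M (14>8); a3 at T (8>6).
a3: dominated, since a1 does at least as well everywhere (T: 10>6, M: 8>4, B: 20>6).

a3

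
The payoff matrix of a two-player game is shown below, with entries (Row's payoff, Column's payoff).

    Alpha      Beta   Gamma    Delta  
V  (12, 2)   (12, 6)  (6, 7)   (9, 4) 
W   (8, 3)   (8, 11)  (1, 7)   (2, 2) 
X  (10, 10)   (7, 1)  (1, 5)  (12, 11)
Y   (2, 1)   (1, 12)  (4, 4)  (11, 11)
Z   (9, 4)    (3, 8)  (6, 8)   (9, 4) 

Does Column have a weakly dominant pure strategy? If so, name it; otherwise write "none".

none

Alpha fails to dominate Beta at V (2<6).
Beta fails to dominate Alpha at X (1<10).
Gamma fails to dominate Alpha at X (5<10).
Delta fails to dominate Alpha at W (2<3).
No single strategy dominates all the others.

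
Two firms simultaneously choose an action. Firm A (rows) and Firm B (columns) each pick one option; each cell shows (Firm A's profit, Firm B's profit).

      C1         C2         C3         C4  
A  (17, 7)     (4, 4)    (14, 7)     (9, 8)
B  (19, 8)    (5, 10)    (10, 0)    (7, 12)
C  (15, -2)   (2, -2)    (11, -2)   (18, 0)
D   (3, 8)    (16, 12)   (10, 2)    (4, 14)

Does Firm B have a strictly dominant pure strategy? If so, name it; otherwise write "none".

C4

C4 vs C1: A: 8>7, B: 12>8, C: 0>-2, D: 14>8.
C4 vs C2: A: 8>4, B: 12>10, C: 0>-2, D: 14>12.
C4 vs C3: A: 8>7, B: 12>0, C: 0>-2, D: 14>2.
C4 strictly beats every other strategy against every opponent action, so it is strictly dominant.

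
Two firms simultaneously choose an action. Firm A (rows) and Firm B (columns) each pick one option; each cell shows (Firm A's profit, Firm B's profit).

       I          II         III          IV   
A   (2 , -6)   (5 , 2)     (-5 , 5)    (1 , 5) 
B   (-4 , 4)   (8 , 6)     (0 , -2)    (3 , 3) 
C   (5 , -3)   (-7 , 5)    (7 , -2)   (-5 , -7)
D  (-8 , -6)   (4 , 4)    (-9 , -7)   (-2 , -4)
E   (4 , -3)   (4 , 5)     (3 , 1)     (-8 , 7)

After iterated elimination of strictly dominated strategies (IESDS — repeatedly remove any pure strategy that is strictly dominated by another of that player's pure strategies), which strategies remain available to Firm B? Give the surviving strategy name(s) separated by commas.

Row D is eliminated: A beats it against every remaining column (I: 2>-8, II: 5>4, III: -5>-9, IV: 1>-2).
For Firm B, II strictly dominates I on the remaining rows (A: 2>-6, B: 6>4, C: 5>-3, E: 5>-3); eliminate I.
Row A is eliminated: B beats it against every remaining column (II: 8>5, III: 0>-5, IV: 3>1).
Column III is eliminated: II beats it against every remaining row (B: 6>-2, C: 5>-2, E: 5>1).
Firm A's strategy C is strictly dominated by B (II: 8>-7, IV: 3>-5) and is removed.
Row E is eliminated: B beats it against every remaining column (II: 8>4, IV: 3>-8).
Column IV is eliminated: II beats it against every remaining row (B: 6>3).
Among the remaining strategies, none is strictly dominated by another pure strategy of the same player, so the elimination stops.
Surviving strategies — Firm A: {B}; Firm B: {II}.

II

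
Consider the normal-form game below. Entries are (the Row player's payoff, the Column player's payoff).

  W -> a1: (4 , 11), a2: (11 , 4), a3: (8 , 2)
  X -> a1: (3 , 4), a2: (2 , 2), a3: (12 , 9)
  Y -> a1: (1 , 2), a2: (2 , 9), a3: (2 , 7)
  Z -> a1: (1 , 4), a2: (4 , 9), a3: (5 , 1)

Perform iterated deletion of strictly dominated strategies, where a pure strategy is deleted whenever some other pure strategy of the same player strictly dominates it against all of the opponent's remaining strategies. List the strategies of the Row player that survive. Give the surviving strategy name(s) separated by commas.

W, X

The Row player's strategy Y is strictly dominated by W (a1: 4>1, a2: 11>2, a3: 8>2) and is removed.
For the Row player, W strictly dominates Z on the remaining columns (a1: 4>1, a2: 11>4, a3: 8>5); eliminate Z.
For the Column player, a1 strictly dominates a2 on the remaining rows (W: 11>4, X: 4>2); eliminate a2.
Among the remaining strategies, none is strictly dominated by another pure strategy of the same player, so the elimination stops.
Surviving strategies — the Row player: {W, X}; the Column player: {a1, a3}.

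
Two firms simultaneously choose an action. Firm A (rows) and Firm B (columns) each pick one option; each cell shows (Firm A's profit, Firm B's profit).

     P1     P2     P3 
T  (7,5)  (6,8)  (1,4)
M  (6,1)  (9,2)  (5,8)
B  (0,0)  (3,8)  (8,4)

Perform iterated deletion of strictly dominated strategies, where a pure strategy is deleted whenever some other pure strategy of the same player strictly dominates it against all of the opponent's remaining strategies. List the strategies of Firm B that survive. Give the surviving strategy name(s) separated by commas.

P2, P3

Column P1 is eliminated: P2 beats it against every remaining row (T: 8>5, M: 2>1, B: 8>0).
Firm A's strategy T is strictly dominated by M (P2: 9>6, P3: 5>1) and is removed.
Among the remaining strategies, none is strictly dominated by another pure strategy of the same player, so the elimination stops.
Surviving strategies — Firm A: {M, B}; Firm B: {P2, P3}.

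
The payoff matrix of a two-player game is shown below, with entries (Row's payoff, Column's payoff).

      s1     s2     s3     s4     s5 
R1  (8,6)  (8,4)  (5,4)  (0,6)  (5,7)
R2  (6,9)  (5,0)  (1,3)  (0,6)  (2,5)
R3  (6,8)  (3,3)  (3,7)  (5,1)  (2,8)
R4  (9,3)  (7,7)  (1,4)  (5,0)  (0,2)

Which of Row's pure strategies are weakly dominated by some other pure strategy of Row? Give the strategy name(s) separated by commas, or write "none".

R2

Nothing dominates R1: R2 at s1 (8>6); R3 at s1 (8>6); R4 at s2 (8>7).
R2 is weakly dominated by R1 (s1: 8>6, s2: 8>5, s3: 5>1, s4: 0=0, s5: 5>2).
R3: no other strategy beats it everywhere (R1 at s4 (5>0); R2 at s3 (3>1); R4 at s3 (3>1)).
R4: no other strategy beats it everywhere (R1 at s1 (9>8); R2 at s1 (9>6); R3 at s1 (9>6)).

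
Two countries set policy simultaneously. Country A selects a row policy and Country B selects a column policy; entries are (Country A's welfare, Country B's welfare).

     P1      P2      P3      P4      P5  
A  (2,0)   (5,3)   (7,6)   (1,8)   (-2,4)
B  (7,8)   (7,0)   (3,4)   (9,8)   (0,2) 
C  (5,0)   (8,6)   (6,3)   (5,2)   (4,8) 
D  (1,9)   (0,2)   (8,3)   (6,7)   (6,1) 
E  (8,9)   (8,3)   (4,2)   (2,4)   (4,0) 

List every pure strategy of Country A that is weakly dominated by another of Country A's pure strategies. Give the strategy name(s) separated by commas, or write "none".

none

A: no other strategy beats it everywhere (B at P3 (7>3); C at P3 (7>6); D at P1 (2>1); E at P3 (7>4)).
B is not dominated — it holds its own against A at P1 (7>2); C at P1 (7>5); D at P1 (7>1); E at P4 (9>2).
Nothing dominates C: A at P1 (5>2); B at P2 (8>7); D at P1 (5>1); E at P3 (6>4).
D is not dominated — it holds its own against A at P3 (8>7); B at P3 (8>3); C at P3 (8>6); E at P3 (8>4).
E is not dominated — it holds its own against A at P1 (8>2); B at P1 (8>7); C at P1 (8>5); D at P1 (8>1).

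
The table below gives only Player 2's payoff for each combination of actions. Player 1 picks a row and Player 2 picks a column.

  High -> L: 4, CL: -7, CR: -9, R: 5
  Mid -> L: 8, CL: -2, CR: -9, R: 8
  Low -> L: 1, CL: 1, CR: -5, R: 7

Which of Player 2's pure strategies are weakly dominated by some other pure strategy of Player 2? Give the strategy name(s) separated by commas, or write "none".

L, CL, CR

L is weakly dominated by R (High: 5>4, Mid: 8=8, Low: 7>1).
L weakly dominates CL — High: 4>-7, Mid: 8>-2, Low: 1=1.
CR: dominated, since L does at least as well everywhere (High: 4>-9, Mid: 8>-9, Low: 1>-5).
Nothing dominates R: L at High (5>4); CL at High (5>-7); CR at High (5>-9).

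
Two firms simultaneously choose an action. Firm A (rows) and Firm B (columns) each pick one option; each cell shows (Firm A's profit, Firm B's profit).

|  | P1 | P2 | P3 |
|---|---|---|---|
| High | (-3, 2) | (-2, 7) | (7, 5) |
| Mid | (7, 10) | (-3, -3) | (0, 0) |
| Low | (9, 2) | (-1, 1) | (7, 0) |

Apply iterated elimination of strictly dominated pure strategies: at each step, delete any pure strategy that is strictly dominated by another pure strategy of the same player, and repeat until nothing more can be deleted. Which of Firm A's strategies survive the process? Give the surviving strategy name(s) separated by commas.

Low

For Firm A, Low strictly dominates Mid on the remaining columns (P1: 9>7, P2: -1>-3, P3: 7>0); eliminate Mid.
For Firm B, P2 strictly dominates P3 on the remaining rows (High: 7>5, Low: 1>0); eliminate P3.
Row High is eliminated: Low beats it against every remaining column (P1: 9>-3, P2: -1>-2).
Column P2 is eliminated: P1 beats it against every remaining row (Low: 2>1).
Among the remaining strategies, none is strictly dominated by another pure strategy of the same player, so the elimination stops.
Surviving strategies — Firm A: {Low}; Firm B: {P1}.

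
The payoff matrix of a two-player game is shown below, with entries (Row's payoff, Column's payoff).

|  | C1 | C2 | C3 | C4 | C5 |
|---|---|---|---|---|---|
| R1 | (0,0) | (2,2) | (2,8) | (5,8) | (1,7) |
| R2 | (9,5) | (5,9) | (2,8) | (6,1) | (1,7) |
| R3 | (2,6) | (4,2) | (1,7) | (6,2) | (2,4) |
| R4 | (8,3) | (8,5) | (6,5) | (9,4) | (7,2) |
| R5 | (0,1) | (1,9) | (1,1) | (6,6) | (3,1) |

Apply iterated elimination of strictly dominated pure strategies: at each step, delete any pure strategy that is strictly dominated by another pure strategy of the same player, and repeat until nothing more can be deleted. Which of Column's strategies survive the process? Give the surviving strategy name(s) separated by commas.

C2, C3

Row R1 is eliminated: R4 beats it against every remaining column (C1: 8>0, C2: 8>2, C3: 6>2, C4: 9>5, C5: 7>1).
For Row, R4 strictly dominates R3 on the remaining columns (C1: 8>2, C2: 8>4, C3: 6>1, C4: 9>6, C5: 7>2); eliminate R3.
Row's strategy R5 is strictly dominated by R4 (C1: 8>0, C2: 8>1, C3: 6>1, C4: 9>6, C5: 7>3) and is removed.
Column's strategy C1 is strictly dominated by C2 (R2: 9>5, R4: 5>3) and is removed.
Row's strategy R2 is strictly dominated by R4 (C2: 8>5, C3: 6>2, C4: 9>6, C5: 7>1) and is removed.
Column C4 is eliminated: C2 beats it against every remaining row (R4: 5>4).
For Column, C2 strictly dominates C5 on the remaining rows (R4: 5>2); eliminate C5.
Among the remaining strategies, none is strictly dominated by another pure strategy of the same player, so the elimination stops.
Surviving strategies — Row: {R4}; Column: {C2, C3}.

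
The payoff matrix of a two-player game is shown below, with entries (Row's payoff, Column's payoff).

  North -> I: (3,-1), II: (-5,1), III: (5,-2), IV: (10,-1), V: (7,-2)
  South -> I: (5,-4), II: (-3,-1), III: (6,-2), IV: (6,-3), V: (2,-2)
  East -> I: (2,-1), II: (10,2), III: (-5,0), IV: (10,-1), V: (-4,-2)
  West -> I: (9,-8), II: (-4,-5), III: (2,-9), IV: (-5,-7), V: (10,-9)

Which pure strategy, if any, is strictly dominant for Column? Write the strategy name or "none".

II vs I: North: 1>-1, South: -1>-4, East: 2>-1, West: -5>-8.
II vs III: North: 1>-2, South: -1>-2, East: 2>0, West: -5>-9.
II vs IV: North: 1>-1, South: -1>-3, East: 2>-1, West: -5>-7.
II vs V: North: 1>-2, South: -1>-2, East: 2>-2, West: -5>-9.
II strictly beats every other strategy against every opponent action, so it is strictly dominant.

II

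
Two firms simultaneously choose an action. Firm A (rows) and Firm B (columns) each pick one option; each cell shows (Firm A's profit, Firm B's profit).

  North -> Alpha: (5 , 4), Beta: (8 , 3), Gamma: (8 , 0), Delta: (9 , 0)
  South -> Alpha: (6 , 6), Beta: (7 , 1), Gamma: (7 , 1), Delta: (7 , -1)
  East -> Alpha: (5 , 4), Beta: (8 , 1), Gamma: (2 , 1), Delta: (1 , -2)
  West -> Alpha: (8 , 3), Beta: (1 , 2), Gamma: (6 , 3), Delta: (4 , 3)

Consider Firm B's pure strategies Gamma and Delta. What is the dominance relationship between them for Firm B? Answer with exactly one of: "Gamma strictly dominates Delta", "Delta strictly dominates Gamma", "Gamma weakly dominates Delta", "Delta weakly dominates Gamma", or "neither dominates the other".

Compare Gamma to Delta across each choice by Firm A: North: 0=0, South: 1>-1, East: 1>-2, West: 3=3.
Gamma is at least as good everywhere and strictly better somewhere (tied only at North, West), so Gamma weakly but not strictly dominates Delta.

Gamma weakly dominates Delta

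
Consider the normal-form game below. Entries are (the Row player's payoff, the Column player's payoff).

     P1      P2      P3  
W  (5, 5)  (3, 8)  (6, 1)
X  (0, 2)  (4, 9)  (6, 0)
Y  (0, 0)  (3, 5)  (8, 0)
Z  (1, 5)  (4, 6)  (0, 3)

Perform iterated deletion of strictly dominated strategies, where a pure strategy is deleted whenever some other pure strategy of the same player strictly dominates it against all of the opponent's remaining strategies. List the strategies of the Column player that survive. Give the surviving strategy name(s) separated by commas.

P2

Column P1 is eliminated: P2 beats it against every remaining row (W: 8>5, X: 9>2, Y: 5>0, Z: 6>5).
For the Column player, P2 strictly dominates P3 on the remaining rows (W: 8>1, X: 9>0, Y: 5>0, Z: 6>3); eliminate P3.
The Row player's strategy W is strictly dominated by X (P2: 4>3) and is removed.
For the Row player, X strictly dominates Y on the remaining columns (P2: 4>3); eliminate Y.
Among the remaining strategies, none is strictly dominated by another pure strategy of the same player, so the elimination stops.
Surviving strategies — the Row player: {X, Z}; the Column player: {P2}.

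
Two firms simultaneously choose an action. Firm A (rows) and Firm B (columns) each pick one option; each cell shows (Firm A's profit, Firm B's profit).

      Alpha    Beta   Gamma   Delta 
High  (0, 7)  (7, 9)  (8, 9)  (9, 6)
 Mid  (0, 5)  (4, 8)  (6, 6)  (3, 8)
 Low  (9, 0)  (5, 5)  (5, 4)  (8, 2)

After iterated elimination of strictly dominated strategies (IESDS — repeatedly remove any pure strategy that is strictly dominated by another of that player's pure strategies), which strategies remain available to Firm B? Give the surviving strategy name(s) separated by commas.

For Firm B, Beta strictly dominates Alpha on the remaining rows (High: 9>7, Mid: 8>5, Low: 5>0); eliminate Alpha.
For Firm A, High strictly dominates Mid on the remaining columns (Beta: 7>4, Gamma: 8>6, Delta: 9>3); eliminate Mid.
Row Low is eliminated: High beats it against every remaining column (Beta: 7>5, Gamma: 8>5, Delta: 9>8).
Firm B's strategy Delta is strictly dominated by Beta (High: 9>6) and is removed.
Among the remaining strategies, none is strictly dominated by another pure strategy of the same player, so the elimination stops.
Surviving strategies — Firm A: {High}; Firm B: {Beta, Gamma}.

Beta, Gamma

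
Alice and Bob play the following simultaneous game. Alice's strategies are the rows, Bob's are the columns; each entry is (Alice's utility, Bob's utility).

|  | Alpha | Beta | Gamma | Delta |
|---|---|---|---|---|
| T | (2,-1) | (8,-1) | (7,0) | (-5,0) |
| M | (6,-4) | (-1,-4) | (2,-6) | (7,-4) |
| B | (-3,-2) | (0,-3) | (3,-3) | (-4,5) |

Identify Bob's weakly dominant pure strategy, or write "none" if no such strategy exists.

Delta vs Alpha: T: 0>-1, M: -4=-4, B: 5>-2.
Delta vs Beta: T: 0>-1, M: -4=-4, B: 5>-3.
Delta vs Gamma: T: 0=0, M: -4>-6, B: 5>-3.
Delta is at least as good as every other strategy against every opponent action, so it is weakly dominant.

Delta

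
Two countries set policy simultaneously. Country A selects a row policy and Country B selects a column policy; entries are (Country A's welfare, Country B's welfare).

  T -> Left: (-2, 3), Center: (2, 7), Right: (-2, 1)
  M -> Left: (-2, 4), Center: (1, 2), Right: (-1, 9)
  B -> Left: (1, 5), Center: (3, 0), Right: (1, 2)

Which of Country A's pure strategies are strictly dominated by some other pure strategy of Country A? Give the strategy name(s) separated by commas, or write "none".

T: dominated, since B does at least as well everywhere (Left: 1>-2, Center: 3>2, Right: 1>-2).
M is strictly dominated by B (Left: 1>-2, Center: 3>1, Right: 1>-1).
B: no other strategy beats it everywhere (T at Left (1>-2); M at Left (1>-2)).

T, M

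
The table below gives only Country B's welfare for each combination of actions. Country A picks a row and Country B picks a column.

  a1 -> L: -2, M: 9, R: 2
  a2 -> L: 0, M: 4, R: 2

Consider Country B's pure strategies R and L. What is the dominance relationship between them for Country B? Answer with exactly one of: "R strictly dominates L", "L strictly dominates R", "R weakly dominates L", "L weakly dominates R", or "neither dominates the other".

R strictly dominates L

Compare R to L across every action of Country A: a1: 2>-2, a2: 2>0.
R gives a strictly higher payoff against every action of Country A, so R strictly dominates L.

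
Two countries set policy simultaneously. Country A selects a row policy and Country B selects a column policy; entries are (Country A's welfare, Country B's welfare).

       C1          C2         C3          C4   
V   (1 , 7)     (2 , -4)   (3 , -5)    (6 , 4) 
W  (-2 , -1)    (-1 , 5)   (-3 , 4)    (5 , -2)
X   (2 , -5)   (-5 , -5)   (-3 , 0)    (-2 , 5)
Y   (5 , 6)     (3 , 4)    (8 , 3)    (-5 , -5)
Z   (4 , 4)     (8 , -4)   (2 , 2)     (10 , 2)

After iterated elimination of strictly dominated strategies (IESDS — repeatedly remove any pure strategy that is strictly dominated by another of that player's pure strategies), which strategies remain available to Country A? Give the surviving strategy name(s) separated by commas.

Y

Row W is eliminated: V beats it against every remaining column (C1: 1>-2, C2: 2>-1, C3: 3>-3, C4: 6>5).
Row X is eliminated: Z beats it against every remaining column (C1: 4>2, C2: 8>-5, C3: 2>-3, C4: 10>-2).
Country B's strategy C2 is strictly dominated by C1 (V: 7>-4, Y: 6>4, Z: 4>-4) and is removed.
For Country B, C1 strictly dominates C3 on the remaining rows (V: 7>-5, Y: 6>3, Z: 4>2); eliminate C3.
Country A's strategy V is strictly dominated by Z (C1: 4>1, C4: 10>6) and is removed.
For Country B, C1 strictly dominates C4 on the remaining rows (Y: 6>-5, Z: 4>2); eliminate C4.
Row Z is eliminated: Y beats it against every remaining column (C1: 5>4).
Among the remaining strategies, none is strictly dominated by another pure strategy of the same player, so the elimination stops.
Surviving strategies — Country A: {Y}; Country B: {C1}.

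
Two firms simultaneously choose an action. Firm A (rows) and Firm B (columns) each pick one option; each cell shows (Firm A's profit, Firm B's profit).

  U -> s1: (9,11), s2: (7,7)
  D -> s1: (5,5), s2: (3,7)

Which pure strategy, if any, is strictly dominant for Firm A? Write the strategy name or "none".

U vs D: s1: 9>5, s2: 7>3.
U strictly beats every other strategy against every opponent action, so it is strictly dominant.

U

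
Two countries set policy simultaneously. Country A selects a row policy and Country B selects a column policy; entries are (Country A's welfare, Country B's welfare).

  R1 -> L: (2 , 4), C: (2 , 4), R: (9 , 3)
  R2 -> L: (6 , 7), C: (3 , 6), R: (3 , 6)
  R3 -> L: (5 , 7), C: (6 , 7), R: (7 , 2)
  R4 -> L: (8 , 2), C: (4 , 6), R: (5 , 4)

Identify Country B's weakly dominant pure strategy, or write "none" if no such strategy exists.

none

L fails to dominate C at R4 (2<6).
C fails to dominate L at R2 (6<7).
R fails to dominate L at R1 (3<4).
No single strategy dominates all the others.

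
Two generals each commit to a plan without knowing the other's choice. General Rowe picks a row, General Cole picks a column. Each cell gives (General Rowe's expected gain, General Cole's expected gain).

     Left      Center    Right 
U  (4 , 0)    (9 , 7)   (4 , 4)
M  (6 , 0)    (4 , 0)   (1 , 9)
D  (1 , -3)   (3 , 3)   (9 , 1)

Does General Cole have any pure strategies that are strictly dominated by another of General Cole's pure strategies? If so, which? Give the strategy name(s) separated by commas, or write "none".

Left

Left is strictly dominated by Right (U: 4>0, M: 9>0, D: 1>-3).
Nothing dominates Center: Left at U (7>0); Right at U (7>4).
Nothing dominates Right: Left at U (4>0); Center at M (9>0).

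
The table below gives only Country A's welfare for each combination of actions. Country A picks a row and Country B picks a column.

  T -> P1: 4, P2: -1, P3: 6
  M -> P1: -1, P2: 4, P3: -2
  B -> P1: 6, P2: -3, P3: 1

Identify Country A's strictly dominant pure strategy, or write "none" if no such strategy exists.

T fails to dominate M at P2 (-1<4).
M fails to dominate T at P1 (-1<4).
B fails to dominate T at P2 (-3<-1).
No single strategy dominates all the others.

none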